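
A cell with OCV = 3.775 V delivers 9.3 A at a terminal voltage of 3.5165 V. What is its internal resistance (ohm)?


R = (OCV - V) / I = (3.775 - 3.5165) / 9.3 = 0.02780 ohm

0.02780 ohm


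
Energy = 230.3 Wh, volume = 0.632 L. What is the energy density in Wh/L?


Volumetric ED = 230.3 Wh / 0.632 L = 364.4 Wh/L

364.4 Wh/L


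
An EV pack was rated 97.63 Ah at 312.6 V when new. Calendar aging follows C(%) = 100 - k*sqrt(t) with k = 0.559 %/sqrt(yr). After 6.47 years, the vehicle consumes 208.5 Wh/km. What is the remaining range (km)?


Step 1: capacity retention = 100 - 0.559 * sqrt(6.47) = 100 - 0.559 * 2.5436 = 98.578%
Step 2: C_now = 97.63 * 98.578/100 = 96.242 Ah
Step 3: E_pack = V * C_now = 312.6 * 96.242 = 30085 Wh
Step 4: range = E_pack / consumption = 30085 / 208.5 = 144.3 km

144.3 km


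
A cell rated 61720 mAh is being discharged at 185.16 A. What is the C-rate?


Convert: capacity = 61720 mAh = 61.72 Ah
C_rate = I / capacity = 185.16 / 61.72 = 3C

3C


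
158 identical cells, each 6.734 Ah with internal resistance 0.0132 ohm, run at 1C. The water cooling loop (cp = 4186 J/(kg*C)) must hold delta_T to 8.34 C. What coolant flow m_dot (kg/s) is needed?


Step 1: I = 1 * 6.734 = 6.734 A
Step 2: Q_cell = I^2 * R = 6.734^2 * 0.0132 = 0.59858 W
Step 3: Q_total = 158 * 0.59858 = 94.576 W
Step 4: m_dot = Q_total / (cp * dT) = 94.576 / (4186 * 8.34) = 0.002709 kg/s

0.002709 kg/s


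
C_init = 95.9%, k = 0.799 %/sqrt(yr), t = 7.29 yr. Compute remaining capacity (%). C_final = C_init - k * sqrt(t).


sqrt(t) = sqrt(7.29) = 2.7
C_final = 95.9 - 0.799 * 2.7 = 93.74%

93.74%


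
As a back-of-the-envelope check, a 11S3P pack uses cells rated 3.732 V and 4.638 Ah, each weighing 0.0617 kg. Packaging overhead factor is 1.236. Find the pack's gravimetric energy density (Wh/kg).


Step 1: V_pack = 11 * 3.732 = 41.052 V
Step 2: C_pack = 3 * 4.638 = 13.914 Ah
Step 3: E_pack = V_pack * C_pack = 41.052 * 13.914 = 571.2 Wh
Step 4: m_pack = 11 * 3 * 0.0617 * 1.236 = 2.5166 kg
Step 5: ED = E_pack / m_pack = 571.2 / 2.5166 = 227.0 Wh/kg

227.0 Wh/kg


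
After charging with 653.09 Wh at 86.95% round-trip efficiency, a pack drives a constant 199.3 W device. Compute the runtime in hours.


Step 1: E_discharge = eta/100 * E_charge = 86.95/100 * 653.09 = 567.86 Wh
Step 2: t = E_discharge / P = 567.86 / 199.3 = 2.849 hr

2.849 hr


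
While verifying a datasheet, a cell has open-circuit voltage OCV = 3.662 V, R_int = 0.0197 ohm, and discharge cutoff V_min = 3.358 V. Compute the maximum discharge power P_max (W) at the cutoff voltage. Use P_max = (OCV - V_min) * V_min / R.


P_max = (OCV - V_min) * V_min / R = (3.662 - 3.358) * 3.358 / 0.0197 = 0.304 * 3.358 / 0.0197 = 51.82 W

51.82 W


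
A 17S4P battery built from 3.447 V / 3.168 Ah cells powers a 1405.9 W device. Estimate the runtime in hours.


Step 1: E_pack = Ns * V_cell * Np * C_cell = 17 * 3.447 * 4 * 3.168 = 742.57 Wh
Step 2: t = E_pack / P = 742.57 / 1405.9 = 0.5282 hr

0.5282 hr


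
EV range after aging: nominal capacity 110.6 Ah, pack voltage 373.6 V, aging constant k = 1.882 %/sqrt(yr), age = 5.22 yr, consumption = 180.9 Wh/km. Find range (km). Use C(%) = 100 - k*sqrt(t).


Step 1: capacity retention = 100 - 1.882 * sqrt(5.22) = 100 - 1.882 * 2.2847 = 95.7%
Step 2: C_now = 110.6 * 95.7/100 = 105.84 Ah
Step 3: E_pack = V * C_now = 373.6 * 105.84 = 39542 Wh
Step 4: range = E_pack / consumption = 39542 / 180.9 = 218.6 km

218.6 km


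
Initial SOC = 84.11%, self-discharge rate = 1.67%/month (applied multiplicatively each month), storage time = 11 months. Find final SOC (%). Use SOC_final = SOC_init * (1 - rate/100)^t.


Monthly retention factor = 1 - 1.67/100 = 0.9833
Over 11 months: factor^11 = 0.8309
SOC_final = 84.11 * 0.8309 = 69.89%

69.89%


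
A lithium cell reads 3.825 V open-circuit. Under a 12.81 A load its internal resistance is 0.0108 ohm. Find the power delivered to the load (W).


Step 1: V_terminal = OCV - I*R = 3.825 - 12.81 * 0.0108 = 3.6867 V
Step 2: P_out = V_terminal * I = 3.6867 * 12.81 = 47.23 W

47.23 W


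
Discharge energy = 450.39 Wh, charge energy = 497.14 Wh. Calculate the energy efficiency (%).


eta_e = E_dis / E_chg * 100 = 450.39 / 497.14 * 100 = 90.60%

90.60%


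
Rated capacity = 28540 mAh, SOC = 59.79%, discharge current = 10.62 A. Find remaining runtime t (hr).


Convert: C_total = 28540 mAh = 28.54 Ah
Step 1: remaining = SOC/100 * C_total = 59.79/100 * 28.54 = 17.064 Ah
Step 2: t = remaining / I = 17.064 / 10.62 = 1.607 hr

1.607 hr


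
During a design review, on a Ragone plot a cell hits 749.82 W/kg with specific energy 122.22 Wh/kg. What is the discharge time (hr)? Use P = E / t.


t = E / P = 122.22 / 749.82 = 0.1630 hr

0.1630 hr


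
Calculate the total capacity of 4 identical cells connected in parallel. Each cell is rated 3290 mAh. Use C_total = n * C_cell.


Convert: C_cell = 3290 mAh = 3.29 Ah
C_total = 4 * 3.29 = 13.16 Ah

13.16 Ah


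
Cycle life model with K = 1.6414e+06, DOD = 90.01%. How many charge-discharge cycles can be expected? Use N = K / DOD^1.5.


Step 1: DOD^1.5 = 90.01^1.5 = 853.96
Step 2: N = 1.6414e+06 / 853.96 = 1922 cycles

1922 cycles


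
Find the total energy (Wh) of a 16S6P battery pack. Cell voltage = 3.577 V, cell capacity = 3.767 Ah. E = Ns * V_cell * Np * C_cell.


E = Ns * Vcell * Np * Ccell = 16 * 3.577 * 6 * 3.767 = 1294 Wh

1294 Wh


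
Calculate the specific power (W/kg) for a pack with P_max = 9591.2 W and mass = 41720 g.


Convert: m = 41720 g = 41.72 kg
Specific power = 9591.2 W / 41.72 kg = 229.9 W/kg

229.9 W/kg


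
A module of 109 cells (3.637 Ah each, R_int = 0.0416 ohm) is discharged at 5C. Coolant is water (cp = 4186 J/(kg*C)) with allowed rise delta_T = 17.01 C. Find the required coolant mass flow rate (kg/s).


Step 1: I = 5 * 3.637 = 18.185 A
Step 2: Q_cell = I^2 * R = 18.185^2 * 0.0416 = 13.757 W
Step 3: Q_total = 109 * 13.757 = 1499.5 W
Step 4: m_dot = Q_total / (cp * dT) = 1499.5 / (4186 * 17.01) = 0.02106 kg/s

0.02106 kg/s


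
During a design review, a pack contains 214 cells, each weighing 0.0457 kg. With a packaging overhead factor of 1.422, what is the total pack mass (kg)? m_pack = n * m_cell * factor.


Cell mass sum = 214 * 0.0457 = 9.7798 kg
With overhead 1.422: m_pack = 9.7798 * 1.422 = 13.91 kg

13.91 kg


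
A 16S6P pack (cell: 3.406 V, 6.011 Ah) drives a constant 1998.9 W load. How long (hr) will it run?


Step 1: E_pack = Ns * V_cell * Np * C_cell = 16 * 3.406 * 6 * 6.011 = 1965.5 Wh
Step 2: t = E_pack / P = 1965.5 / 1998.9 = 0.9833 hr

0.9833 hr


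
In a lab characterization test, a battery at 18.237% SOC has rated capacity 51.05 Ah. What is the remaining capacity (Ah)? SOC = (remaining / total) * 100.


remaining = SOC / 100 * total = 18.237 / 100 * 51.05 = 9.310 Ah

9.310 Ah


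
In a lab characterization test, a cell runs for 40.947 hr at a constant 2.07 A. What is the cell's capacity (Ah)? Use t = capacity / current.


C = I * t = 2.07 * 40.947 = 84.76 Ah

84.76 Ah


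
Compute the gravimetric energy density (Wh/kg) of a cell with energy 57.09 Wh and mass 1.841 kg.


Specific energy = 57.09 Wh / 1.841 kg = 31.01 Wh/kg

31.01 Wh/kg


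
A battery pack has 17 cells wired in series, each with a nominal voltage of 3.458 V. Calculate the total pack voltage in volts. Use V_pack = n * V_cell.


V_pack = n * V_cell = 17 * 3.458 = 58.786 V

58.786 V


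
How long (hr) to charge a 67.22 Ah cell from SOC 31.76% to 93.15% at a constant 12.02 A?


Step 1: dSOC = 93.15% - 31.76% = 61.39%
Step 2: delta_Ah = 67.22 * 61.39 / 100 = 41.266 Ah
Step 3: t = 41.266 / 12.02 = 3.433 hr

3.433 hr


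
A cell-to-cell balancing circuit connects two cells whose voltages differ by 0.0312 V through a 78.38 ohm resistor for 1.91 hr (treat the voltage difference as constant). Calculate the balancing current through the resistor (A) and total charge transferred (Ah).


First, Ohm's law: I_bal = 0.0312 V / 78.38 ohm = 3.9806e-04 A
Then Q = I * t = 3.9806e-04 A * 1.91 hr = 7.603e-04 Ah

I=3.9806e-04 A, Q=7.603e-04 Ah


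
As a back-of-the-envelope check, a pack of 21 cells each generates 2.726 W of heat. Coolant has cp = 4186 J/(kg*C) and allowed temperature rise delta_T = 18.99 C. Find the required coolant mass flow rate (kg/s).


Q_total = 21 * 2.726 = 57.246 W
m_dot = Q_total / (cp * dT) = 57.246 / (4186 * 18.99) = 7.201e-04 kg/s

7.201e-04 kg/s


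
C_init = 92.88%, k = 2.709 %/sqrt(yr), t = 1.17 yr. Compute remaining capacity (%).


Step 1: sqrt(1.17 yr) = 1.0817
Step 2: drop = 2.709 * 1.0817 = 2.9303
Step 3: C_final = 92.88 - 2.9303 = 89.95%

89.95%


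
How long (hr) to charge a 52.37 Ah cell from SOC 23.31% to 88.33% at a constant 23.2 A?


Step 1: dSOC = 88.33% - 23.31% = 65.02%
Step 2: delta_Ah = 52.37 * 65.02 / 100 = 34.051 Ah
Step 3: t = 34.051 / 23.2 = 1.468 hr

1.468 hr


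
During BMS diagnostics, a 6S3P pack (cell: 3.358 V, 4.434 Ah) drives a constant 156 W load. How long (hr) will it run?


Step 1: E_pack = Ns * V_cell * Np * C_cell = 6 * 3.358 * 3 * 4.434 = 268.01 Wh
Step 2: t = E_pack / P = 268.01 / 156 = 1.718 hr

1.718 hr


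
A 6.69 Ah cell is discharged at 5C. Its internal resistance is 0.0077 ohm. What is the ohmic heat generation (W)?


Step 1: I = C_rate * capacity = 5 * 6.69 = 33.45 A
Step 2: Q = I^2 * R = 33.45^2 * 0.0077 = 1118.9 * 0.0077 = 8.616 W

8.616 W


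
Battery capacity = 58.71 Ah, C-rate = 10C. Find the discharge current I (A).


I = C_rate * capacity = 10 * 58.71 = 587.1 A

587.1 A


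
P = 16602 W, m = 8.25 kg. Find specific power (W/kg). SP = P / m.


SP = P / m = 16602 / 8.25 = 2012 W/kg

2012 W/kg


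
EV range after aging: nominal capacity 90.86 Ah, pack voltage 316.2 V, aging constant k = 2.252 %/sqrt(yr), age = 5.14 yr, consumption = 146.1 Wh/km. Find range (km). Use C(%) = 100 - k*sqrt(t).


Step 1: capacity retention = 100 - 2.252 * sqrt(5.14) = 100 - 2.252 * 2.2672 = 94.894%
Step 2: C_now = 90.86 * 94.894/100 = 86.221 Ah
Step 3: E_pack = V * C_now = 316.2 * 86.221 = 27263 Wh
Step 4: range = E_pack / consumption = 27263 / 146.1 = 186.6 km

186.6 km


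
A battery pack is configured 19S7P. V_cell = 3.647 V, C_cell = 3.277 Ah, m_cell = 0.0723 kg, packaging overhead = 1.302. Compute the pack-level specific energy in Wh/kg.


Step 1: V_pack = 19 * 3.647 = 69.293 V
Step 2: C_pack = 7 * 3.277 = 22.939 Ah
Step 3: E_pack = V_pack * C_pack = 69.293 * 22.939 = 1589.5 Wh
Step 4: m_pack = 19 * 7 * 0.0723 * 1.302 = 12.52 kg
Step 5: ED = E_pack / m_pack = 1589.5 / 12.52 = 127.0 Wh/kg

127.0 Wh/kg


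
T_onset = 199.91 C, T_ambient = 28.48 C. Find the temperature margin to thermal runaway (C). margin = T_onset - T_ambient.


Safety margin = 199.91 C - 28.48 C = 171.43 C

171.43 C


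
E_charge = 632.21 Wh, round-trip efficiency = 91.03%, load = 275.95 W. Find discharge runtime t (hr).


Step 1: E_discharge = eta/100 * E_charge = 91.03/100 * 632.21 = 575.5 Wh
Step 2: t = E_discharge / P = 575.5 / 275.95 = 2.086 hr

2.086 hr


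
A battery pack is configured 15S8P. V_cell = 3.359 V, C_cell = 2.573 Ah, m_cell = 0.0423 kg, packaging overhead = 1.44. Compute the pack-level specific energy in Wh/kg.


Step 1: V_pack = 15 * 3.359 = 50.385 V
Step 2: C_pack = 8 * 2.573 = 20.584 Ah
Step 3: E_pack = V_pack * C_pack = 50.385 * 20.584 = 1037.1 Wh
Step 4: m_pack = 15 * 8 * 0.0423 * 1.44 = 7.3094 kg
Step 5: ED = E_pack / m_pack = 1037.1 / 7.3094 = 141.9 Wh/kg

141.9 Wh/kg


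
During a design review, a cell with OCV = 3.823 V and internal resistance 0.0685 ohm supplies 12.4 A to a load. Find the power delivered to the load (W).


Step 1: V_terminal = OCV - I*R = 3.823 - 12.4 * 0.0685 = 2.9736 V
Step 2: P_out = V_terminal * I = 2.9736 * 12.4 = 36.87 W

36.87 W


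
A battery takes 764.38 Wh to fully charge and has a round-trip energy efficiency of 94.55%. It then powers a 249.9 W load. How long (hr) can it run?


Step 1: E_discharge = eta/100 * E_charge = 94.55/100 * 764.38 = 722.72 Wh
Step 2: t = E_discharge / P = 722.72 / 249.9 = 2.892 hr

2.892 hr


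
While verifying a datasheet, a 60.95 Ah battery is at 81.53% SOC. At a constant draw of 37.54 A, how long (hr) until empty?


Step 1: remaining = SOC/100 * C_total = 81.53/100 * 60.95 = 49.693 Ah
Step 2: t = remaining / I = 49.693 / 37.54 = 1.324 hr

1.324 hr


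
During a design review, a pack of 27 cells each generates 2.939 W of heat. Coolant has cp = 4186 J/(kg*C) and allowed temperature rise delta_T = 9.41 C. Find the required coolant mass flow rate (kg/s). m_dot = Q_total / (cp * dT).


Q_total = 27 * 2.939 = 79.353 W
m_dot = Q_total / (cp * dT) = 79.353 / (4186 * 9.41) = 0.002015 kg/s

0.002015 kg/s


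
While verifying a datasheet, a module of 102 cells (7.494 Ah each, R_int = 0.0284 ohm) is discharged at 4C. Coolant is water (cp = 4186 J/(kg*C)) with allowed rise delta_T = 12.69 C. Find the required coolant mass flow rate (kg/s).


Step 1: I = 4 * 7.494 = 29.976 A
Step 2: Q_cell = I^2 * R = 29.976^2 * 0.0284 = 25.519 W
Step 3: Q_total = 102 * 25.519 = 2602.9 W
Step 4: m_dot = Q_total / (cp * dT) = 2602.9 / (4186 * 12.69) = 0.04900 kg/s

0.04900 kg/s


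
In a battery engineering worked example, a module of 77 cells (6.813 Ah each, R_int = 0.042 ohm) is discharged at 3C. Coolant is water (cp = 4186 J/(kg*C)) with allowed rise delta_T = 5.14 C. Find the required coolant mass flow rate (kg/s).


Step 1: I = 3 * 6.813 = 20.439 A
Step 2: Q_cell = I^2 * R = 20.439^2 * 0.042 = 17.546 W
Step 3: Q_total = 77 * 17.546 = 1351 W
Step 4: m_dot = Q_total / (cp * dT) = 1351 / (4186 * 5.14) = 0.06279 kg/s

0.06279 kg/s


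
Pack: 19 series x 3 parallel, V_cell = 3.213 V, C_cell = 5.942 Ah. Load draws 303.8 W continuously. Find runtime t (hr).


Step 1: E_pack = Ns * V_cell * Np * C_cell = 19 * 3.213 * 3 * 5.942 = 1088.2 Wh
Step 2: t = E_pack / P = 1088.2 / 303.8 = 3.582 hr

3.582 hr


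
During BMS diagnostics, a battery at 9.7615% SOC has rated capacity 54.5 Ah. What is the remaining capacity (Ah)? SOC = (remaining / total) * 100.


remaining = SOC / 100 * total = 9.7615 / 100 * 54.5 = 5.320 Ah

5.320 Ah


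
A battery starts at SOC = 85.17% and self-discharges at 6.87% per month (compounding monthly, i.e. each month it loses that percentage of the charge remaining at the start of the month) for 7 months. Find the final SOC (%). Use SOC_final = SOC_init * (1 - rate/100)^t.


decay = (1 - 6.87/100)^7 = 0.60761
SOC_final = 85.17 * 0.60761 = 51.75%

51.75%


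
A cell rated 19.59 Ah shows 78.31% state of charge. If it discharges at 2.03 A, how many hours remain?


Step 1: remaining = SOC/100 * C_total = 78.31/100 * 19.59 = 15.341 Ah
Step 2: t = remaining / I = 15.341 / 2.03 = 7.557 hr

7.557 hr


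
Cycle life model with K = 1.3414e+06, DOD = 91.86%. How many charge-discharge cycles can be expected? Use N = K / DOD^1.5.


DOD^1.5 = 880.42
N = K / DOD^1.5 = 1.3414e+06 / 880.42 = 1524

1524 cycles


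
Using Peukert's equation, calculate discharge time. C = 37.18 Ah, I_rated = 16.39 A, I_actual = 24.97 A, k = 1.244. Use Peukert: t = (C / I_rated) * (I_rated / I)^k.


Step 1: t_rated = C / I_rated = 37.18 / 16.39 = 2.2685 hr
Step 2: ratio = 16.39 / 24.97 = 0.65639
Step 3: ratio^k = 0.65639^1.244 = 0.59231
Step 4: t = t_rated * ratio^k = 2.2685 * 0.59231 = 1.344 hr

1.344 hr


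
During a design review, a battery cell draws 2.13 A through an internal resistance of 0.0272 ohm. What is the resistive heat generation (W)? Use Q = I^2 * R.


I^2 = 4.5369
Q = 4.5369 * 0.0272 = 0.1234 W

0.1234 W


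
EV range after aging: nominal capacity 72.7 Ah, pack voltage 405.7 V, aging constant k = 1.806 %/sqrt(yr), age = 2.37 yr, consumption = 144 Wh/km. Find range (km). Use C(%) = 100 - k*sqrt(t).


Step 1: capacity retention = 100 - 1.806 * sqrt(2.37) = 100 - 1.806 * 1.5395 = 97.22%
Step 2: C_now = 72.7 * 97.22/100 = 70.679 Ah
Step 3: E_pack = V * C_now = 405.7 * 70.679 = 28674 Wh
Step 4: range = E_pack / consumption = 28674 / 144 = 199.1 km

199.1 km


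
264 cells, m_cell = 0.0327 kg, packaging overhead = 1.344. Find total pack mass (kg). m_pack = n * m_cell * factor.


m_pack = n * m_cell * overhead = 264 * 0.0327 * 1.344 = 11.60 kg

11.60 kg


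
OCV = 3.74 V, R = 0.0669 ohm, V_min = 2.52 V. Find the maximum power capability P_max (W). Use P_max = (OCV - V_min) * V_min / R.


P_max = (OCV - V_min) * V_min / R = (3.74 - 2.52) * 2.52 / 0.0669 = 1.22 * 2.52 / 0.0669 = 45.96 W

45.96 W


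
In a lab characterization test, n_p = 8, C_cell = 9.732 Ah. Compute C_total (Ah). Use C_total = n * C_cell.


C_total = 8 * 9.732 = 77.856 Ah

77.856 Ah


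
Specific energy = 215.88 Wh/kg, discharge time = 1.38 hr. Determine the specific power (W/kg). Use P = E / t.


Specific power = 215.88 Wh/kg / 1.38 hr = 156.4 W/kg

156.4 W/kg


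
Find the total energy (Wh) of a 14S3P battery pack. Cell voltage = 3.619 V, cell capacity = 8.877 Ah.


E = Ns * Vcell * Np * Ccell = 14 * 3.619 * 3 * 8.877 = 1349 Wh

1349 Wh


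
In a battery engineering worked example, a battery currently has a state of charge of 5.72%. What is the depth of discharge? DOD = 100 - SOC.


DOD = 100 - SOC = 100 - 5.72 = 94.28%

94.28%


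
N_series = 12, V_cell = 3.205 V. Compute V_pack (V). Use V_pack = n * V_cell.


V_pack = n * V_cell = 12 * 3.205 = 38.46 V

38.46 V


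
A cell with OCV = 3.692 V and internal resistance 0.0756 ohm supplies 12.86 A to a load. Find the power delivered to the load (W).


Step 1: V_terminal = OCV - I*R = 3.692 - 12.86 * 0.0756 = 2.7198 V
Step 2: P_out = V_terminal * I = 2.7198 * 12.86 = 34.98 W

34.98 W


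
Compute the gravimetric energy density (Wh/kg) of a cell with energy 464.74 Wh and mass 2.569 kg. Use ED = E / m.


Specific energy = 464.74 Wh / 2.569 kg = 180.9 Wh/kg

180.9 Wh/kg


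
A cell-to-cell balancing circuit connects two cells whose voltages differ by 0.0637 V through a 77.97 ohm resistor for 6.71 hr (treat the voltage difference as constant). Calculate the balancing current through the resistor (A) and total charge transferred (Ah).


I_bal = dV / R = 0.0637 / 77.97 = 8.1698e-04 A
Q = I_bal * t = 8.1698e-04 * 6.71 = 0.005482 Ah

I=8.1698e-04 A, Q=0.005482 Ah


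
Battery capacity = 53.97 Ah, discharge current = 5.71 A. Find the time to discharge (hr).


t = capacity / current = 53.97 / 5.71 = 9.452 hr

9.452 hr


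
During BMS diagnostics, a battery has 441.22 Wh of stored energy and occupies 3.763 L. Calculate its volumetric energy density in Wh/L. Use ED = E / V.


Volumetric ED = 441.22 Wh / 3.763 L = 117.3 Wh/L

117.3 Wh/L


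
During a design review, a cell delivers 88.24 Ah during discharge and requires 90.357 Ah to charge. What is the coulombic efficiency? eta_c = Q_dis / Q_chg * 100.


eta_c = Q_dis / Q_chg * 100 = 88.24 / 90.357 * 100 = 97.66%

97.66%


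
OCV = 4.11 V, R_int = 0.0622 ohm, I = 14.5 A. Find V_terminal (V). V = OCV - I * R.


V = OCV - I*R = 4.11 - 14.5 * 0.0622 = 3.208 V

3.208 V


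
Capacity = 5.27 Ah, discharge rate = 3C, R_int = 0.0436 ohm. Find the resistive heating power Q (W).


Step 1: I = C_rate * capacity = 3 * 5.27 = 15.81 A
Step 2: Q = I^2 * R = 15.81^2 * 0.0436 = 249.96 * 0.0436 = 10.90 W

10.90 W


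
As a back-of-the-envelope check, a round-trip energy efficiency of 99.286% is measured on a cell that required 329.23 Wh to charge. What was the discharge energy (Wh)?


E_dis = eta/100 * E_chg = 99.286/100 * 329.23 = 326.9 Wh

326.9 Wh


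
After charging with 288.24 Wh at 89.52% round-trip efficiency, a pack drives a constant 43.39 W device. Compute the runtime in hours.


Step 1: E_discharge = eta/100 * E_charge = 89.52/100 * 288.24 = 258.03 Wh
Step 2: t = E_discharge / P = 258.03 / 43.39 = 5.947 hr

5.947 hr


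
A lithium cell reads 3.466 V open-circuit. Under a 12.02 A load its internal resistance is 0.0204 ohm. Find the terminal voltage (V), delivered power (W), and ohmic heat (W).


Step 1: V_terminal = OCV - I*R = 3.466 - 12.02 * 0.0204 = 3.2208 V
Step 2: P_out = V_terminal * I = 3.2208 * 12.02 = 38.71 W
Step 3: Q = I^2 * R = 12.02^2 * 0.0204 = 2.947 W

V=3.2208 V, P=38.71 W, Q=2.947 W


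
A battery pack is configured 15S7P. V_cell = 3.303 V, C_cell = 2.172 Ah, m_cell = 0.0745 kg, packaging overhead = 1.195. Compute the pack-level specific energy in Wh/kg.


Step 1: V_pack = 15 * 3.303 = 49.545 V
Step 2: C_pack = 7 * 2.172 = 15.204 Ah
Step 3: E_pack = V_pack * C_pack = 49.545 * 15.204 = 753.28 Wh
Step 4: m_pack = 15 * 7 * 0.0745 * 1.195 = 9.3479 kg
Step 5: ED = E_pack / m_pack = 753.28 / 9.3479 = 80.58 Wh/kg

80.58 Wh/kg


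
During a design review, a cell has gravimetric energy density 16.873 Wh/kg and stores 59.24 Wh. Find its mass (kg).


m = E / ED = 59.24 / 16.873 = 3.511 kg

3.511 kg


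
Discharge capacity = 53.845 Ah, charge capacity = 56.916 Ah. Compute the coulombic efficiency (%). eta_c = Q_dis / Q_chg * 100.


Coulombic efficiency = 53.845/56.916 * 100% = 94.60%

94.60%


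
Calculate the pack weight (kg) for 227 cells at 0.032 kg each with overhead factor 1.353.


m_pack = n * m_cell * overhead = 227 * 0.032 * 1.353 = 9.828 kg

9.828 kg


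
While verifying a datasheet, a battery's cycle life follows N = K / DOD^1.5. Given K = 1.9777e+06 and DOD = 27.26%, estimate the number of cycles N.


Step 1: DOD^1.5 = 27.26^1.5 = 142.33
Step 2: N = 1.9777e+06 / 142.33 = 13900 cycles

13900 cycles


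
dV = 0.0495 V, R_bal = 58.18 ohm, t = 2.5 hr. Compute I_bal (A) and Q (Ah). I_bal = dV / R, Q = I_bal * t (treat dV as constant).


First, Ohm's law: I_bal = 0.0495 V / 58.18 ohm = 8.5081e-04 A
Then Q = I * t = 8.5081e-04 A * 2.5 hr = 0.002127 Ah

I=8.5081e-04 A, Q=0.002127 Ah


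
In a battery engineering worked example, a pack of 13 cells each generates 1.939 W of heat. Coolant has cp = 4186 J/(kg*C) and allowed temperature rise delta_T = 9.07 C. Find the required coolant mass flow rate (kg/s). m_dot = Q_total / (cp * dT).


Step 1: Total heat Q = 13 * 1.939 W = 25.207 W
Step 2: denom = cp * dT = 4186 * 9.07 = 37967
Step 3: m_dot = 25.207 / 37967 = 6.639e-04 kg/s

6.639e-04 kg/s


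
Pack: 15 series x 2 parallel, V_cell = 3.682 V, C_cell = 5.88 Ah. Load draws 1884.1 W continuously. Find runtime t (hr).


Step 1: E_pack = Ns * V_cell * Np * C_cell = 15 * 3.682 * 2 * 5.88 = 649.5 Wh
Step 2: t = E_pack / P = 649.5 / 1884.1 = 0.3447 hr

0.3447 hr


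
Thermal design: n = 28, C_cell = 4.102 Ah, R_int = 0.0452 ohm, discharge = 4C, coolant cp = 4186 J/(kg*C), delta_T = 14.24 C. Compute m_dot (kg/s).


Step 1: I = 4 * 4.102 = 16.408 A
Step 2: Q_cell = I^2 * R = 16.408^2 * 0.0452 = 12.169 W
Step 3: Q_total = 28 * 12.169 = 340.73 W
Step 4: m_dot = Q_total / (cp * dT) = 340.73 / (4186 * 14.24) = 0.005716 kg/s

0.005716 kg/s


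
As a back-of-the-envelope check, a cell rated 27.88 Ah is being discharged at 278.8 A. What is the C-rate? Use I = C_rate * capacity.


Rearranging: C_rate = 278.8 / 27.88 = 10C

10C


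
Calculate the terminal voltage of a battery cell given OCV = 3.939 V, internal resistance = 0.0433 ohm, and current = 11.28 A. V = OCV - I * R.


IR drop = 11.28 * 0.0433 = 0.48842 V
V = 3.939 - 0.48842 = 3.451 V

3.451 V


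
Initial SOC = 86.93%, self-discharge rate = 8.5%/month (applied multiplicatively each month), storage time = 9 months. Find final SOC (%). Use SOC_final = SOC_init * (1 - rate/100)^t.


decay = (1 - 8.5/100)^9 = 0.44956
SOC_final = 86.93 * 0.44956 = 39.08%

39.08%


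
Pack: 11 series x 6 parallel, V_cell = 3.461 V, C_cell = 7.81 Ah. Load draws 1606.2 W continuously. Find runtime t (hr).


Step 1: E_pack = Ns * V_cell * Np * C_cell = 11 * 3.461 * 6 * 7.81 = 1784 Wh
Step 2: t = E_pack / P = 1784 / 1606.2 = 1.111 hr

1.111 hr


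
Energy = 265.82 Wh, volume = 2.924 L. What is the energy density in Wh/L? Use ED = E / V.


ED = E / V = 265.82 / 2.924 = 90.91 Wh/L

90.91 Wh/L


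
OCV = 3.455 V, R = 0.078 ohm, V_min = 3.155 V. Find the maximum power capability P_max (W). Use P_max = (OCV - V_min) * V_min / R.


P_max = (OCV - V_min) * V_min / R = (3.455 - 3.155) * 3.155 / 0.078 = 0.3 * 3.155 / 0.078 = 12.13 W

12.13 W


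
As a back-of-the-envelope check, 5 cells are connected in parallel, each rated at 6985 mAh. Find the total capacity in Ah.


Convert: C_cell = 6985 mAh = 6.985 Ah
C_total = 5 * 6.985 = 34.925 Ah

34.925 Ah


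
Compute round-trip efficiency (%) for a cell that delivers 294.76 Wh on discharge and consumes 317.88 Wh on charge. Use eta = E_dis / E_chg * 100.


Round-trip efficiency = 294.76/317.88 * 100% = 92.73%

92.73%


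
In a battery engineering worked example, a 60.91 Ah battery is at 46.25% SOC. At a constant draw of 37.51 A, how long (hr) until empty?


Step 1: remaining = SOC/100 * C_total = 46.25/100 * 60.91 = 28.171 Ah
Step 2: t = remaining / I = 28.171 / 37.51 = 0.7510 hr

0.7510 hr


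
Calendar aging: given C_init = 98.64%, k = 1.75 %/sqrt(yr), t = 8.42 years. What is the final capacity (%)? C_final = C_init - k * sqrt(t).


sqrt(t) = sqrt(8.42) = 2.9017
C_final = 98.64 - 1.75 * 2.9017 = 93.56%

93.56%


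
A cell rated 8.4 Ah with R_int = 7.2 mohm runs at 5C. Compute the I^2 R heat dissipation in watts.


Convert: R = 7.2 mohm = 0.0072 ohm
Step 1: I = C_rate * capacity = 5 * 8.4 = 42 A
Step 2: Q = I^2 * R = 42^2 * 0.0072 = 1764 * 0.0072 = 12.70 W

12.70 W


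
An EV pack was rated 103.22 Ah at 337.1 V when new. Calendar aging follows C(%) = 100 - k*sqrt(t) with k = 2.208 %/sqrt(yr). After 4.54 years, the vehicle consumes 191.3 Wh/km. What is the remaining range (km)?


Step 1: capacity retention = 100 - 2.208 * sqrt(4.54) = 100 - 2.208 * 2.1307 = 95.295%
Step 2: C_now = 103.22 * 95.295/100 = 98.363 Ah
Step 3: E_pack = V * C_now = 337.1 * 98.363 = 33158 Wh
Step 4: range = E_pack / consumption = 33158 / 191.3 = 173.3 km

173.3 km


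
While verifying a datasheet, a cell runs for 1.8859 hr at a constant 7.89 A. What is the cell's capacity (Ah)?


C = I * t = 7.89 * 1.8859 = 14.88 Ah

14.88 Ah


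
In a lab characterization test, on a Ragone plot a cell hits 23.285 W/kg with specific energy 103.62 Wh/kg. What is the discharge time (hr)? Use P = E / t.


t = E / P = 103.62 / 23.285 = 4.450 hr

4.450 hr


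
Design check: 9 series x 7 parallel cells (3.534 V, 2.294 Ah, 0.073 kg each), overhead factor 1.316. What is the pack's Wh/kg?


Step 1: V_pack = 9 * 3.534 = 31.806 V
Step 2: C_pack = 7 * 2.294 = 16.058 Ah
Step 3: E_pack = V_pack * C_pack = 31.806 * 16.058 = 510.74 Wh
Step 4: m_pack = 9 * 7 * 0.073 * 1.316 = 6.0523 kg
Step 5: ED = E_pack / m_pack = 510.74 / 6.0523 = 84.39 Wh/kg

84.39 Wh/kg


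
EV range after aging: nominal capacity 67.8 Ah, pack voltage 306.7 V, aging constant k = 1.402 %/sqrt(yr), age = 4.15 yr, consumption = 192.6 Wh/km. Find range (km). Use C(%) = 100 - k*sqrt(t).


Step 1: capacity retention = 100 - 1.402 * sqrt(4.15) = 100 - 1.402 * 2.0372 = 97.144%
Step 2: C_now = 67.8 * 97.144/100 = 65.864 Ah
Step 3: E_pack = V * C_now = 306.7 * 65.864 = 20200 Wh
Step 4: range = E_pack / consumption = 20200 / 192.6 = 104.9 km

104.9 km


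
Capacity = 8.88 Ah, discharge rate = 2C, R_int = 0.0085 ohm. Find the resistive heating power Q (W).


Step 1: I = C_rate * capacity = 2 * 8.88 = 17.76 A
Step 2: Q = I^2 * R = 17.76^2 * 0.0085 = 315.42 * 0.0085 = 2.681 W

2.681 W


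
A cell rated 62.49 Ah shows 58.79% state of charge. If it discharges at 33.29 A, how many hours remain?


Step 1: remaining = SOC/100 * C_total = 58.79/100 * 62.49 = 36.738 Ah
Step 2: t = remaining / I = 36.738 / 33.29 = 1.104 hr

1.104 hr


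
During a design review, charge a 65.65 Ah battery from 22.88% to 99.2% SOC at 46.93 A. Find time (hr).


delta_Ah = 65.65 * (99.2 - 22.88) / 100 = 50.104 Ah
t = delta_Ah / I = 50.104 / 46.93 = 1.068 hr

1.068 hr


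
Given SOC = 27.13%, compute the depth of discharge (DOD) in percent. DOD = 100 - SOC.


DOD = 100 - SOC = 100 - 27.13 = 72.87%

72.87%


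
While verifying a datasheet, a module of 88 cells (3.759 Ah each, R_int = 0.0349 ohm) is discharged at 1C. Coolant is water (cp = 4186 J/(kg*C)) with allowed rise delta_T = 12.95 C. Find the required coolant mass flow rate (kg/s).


Step 1: I = 1 * 3.759 = 3.759 A
Step 2: Q_cell = I^2 * R = 3.759^2 * 0.0349 = 0.49314 W
Step 3: Q_total = 88 * 0.49314 = 43.396 W
Step 4: m_dot = Q_total / (cp * dT) = 43.396 / (4186 * 12.95) = 8.005e-04 kg/s

8.005e-04 kg/s


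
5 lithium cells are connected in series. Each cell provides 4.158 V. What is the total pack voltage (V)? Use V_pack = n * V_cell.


Series voltages add: 5 * 4.158 V = 20.79 V

20.79 V


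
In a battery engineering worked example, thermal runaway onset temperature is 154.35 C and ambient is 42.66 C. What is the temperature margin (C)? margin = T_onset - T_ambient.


Safety margin = 154.35 C - 42.66 C = 111.69 C

111.69 C


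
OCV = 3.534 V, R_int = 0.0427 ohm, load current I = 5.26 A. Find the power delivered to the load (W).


Step 1: V_terminal = OCV - I*R = 3.534 - 5.26 * 0.0427 = 3.3094 V
Step 2: P_out = V_terminal * I = 3.3094 * 5.26 = 17.41 W

17.41 W


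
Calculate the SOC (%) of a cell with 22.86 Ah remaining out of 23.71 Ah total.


SOC% = 22.86 / 23.71 * 100 = 96.42%

96.42%


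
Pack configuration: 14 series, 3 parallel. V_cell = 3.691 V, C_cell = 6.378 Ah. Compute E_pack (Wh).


V_pack = 14 * 3.691 = 51.674 V
C_pack = 3 * 6.378 = 19.134 Ah
E = V_pack * C_pack = 51.674 * 19.134 = 988.7 Wh

988.7 Wh


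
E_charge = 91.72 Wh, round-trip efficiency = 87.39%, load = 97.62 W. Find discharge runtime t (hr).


Step 1: E_discharge = eta/100 * E_charge = 87.39/100 * 91.72 = 80.154 Wh
Step 2: t = E_discharge / P = 80.154 / 97.62 = 0.8211 hr

0.8211 hr


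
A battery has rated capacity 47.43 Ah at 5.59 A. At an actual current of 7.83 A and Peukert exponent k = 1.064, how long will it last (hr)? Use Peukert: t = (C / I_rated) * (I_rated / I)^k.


t_rated = C / I_rated = 47.43 / 5.59 = 8.4848 hr
(I_rated/I)^k = (0.71392)^1.064 = 0.69869
t = t_rated * (I_rated/I)^k = 8.4848 * 0.69869 = 5.928 hr

5.928 hr


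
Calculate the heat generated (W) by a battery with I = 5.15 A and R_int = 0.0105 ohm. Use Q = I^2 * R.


I^2 = 26.523
Q = 26.523 * 0.0105 = 0.2785 W

0.2785 W


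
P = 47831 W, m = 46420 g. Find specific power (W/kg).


Convert: m = 46420 g = 46.42 kg
SP = P / m = 47831 / 46.42 = 1030 W/kg

1030 W/kg


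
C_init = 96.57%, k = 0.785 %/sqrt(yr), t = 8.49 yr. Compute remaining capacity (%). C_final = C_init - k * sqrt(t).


Step 1: sqrt(8.49 yr) = 2.9138
Step 2: drop = 0.785 * 2.9138 = 2.2873
Step 3: C_final = 96.57 - 2.2873 = 94.28%

94.28%


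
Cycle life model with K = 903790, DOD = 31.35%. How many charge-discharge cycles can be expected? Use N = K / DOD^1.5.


Step 1: DOD^1.5 = 31.35^1.5 = 175.53
Step 2: N = 903790 / 175.53 = 5149 cycles

5149 cycles


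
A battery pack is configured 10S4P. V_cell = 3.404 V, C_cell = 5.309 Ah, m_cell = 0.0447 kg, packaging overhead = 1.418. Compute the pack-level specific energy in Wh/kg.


Step 1: V_pack = 10 * 3.404 = 34.04 V
Step 2: C_pack = 4 * 5.309 = 21.236 Ah
Step 3: E_pack = V_pack * C_pack = 34.04 * 21.236 = 722.87 Wh
Step 4: m_pack = 10 * 4 * 0.0447 * 1.418 = 2.5354 kg
Step 5: ED = E_pack / m_pack = 722.87 / 2.5354 = 285.1 Wh/kg

285.1 Wh/kg


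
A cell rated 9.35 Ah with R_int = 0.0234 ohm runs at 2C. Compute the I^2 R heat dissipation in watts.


Step 1: I = C_rate * capacity = 2 * 9.35 = 18.7 A
Step 2: Q = I^2 * R = 18.7^2 * 0.0234 = 349.69 * 0.0234 = 8.183 W

8.183 W


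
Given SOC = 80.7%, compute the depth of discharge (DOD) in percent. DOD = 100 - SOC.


DOD = 100 - SOC = 100 - 80.7 = 19.3%

19.3%


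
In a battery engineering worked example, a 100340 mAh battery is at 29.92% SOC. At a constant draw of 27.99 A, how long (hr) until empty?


Convert: C_total = 100340 mAh = 100.34 Ah
Step 1: remaining = SOC/100 * C_total = 29.92/100 * 100.34 = 30.022 Ah
Step 2: t = remaining / I = 30.022 / 27.99 = 1.073 hr

1.073 hr


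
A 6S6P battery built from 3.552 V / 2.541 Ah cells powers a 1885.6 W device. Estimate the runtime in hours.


Step 1: E_pack = Ns * V_cell * Np * C_cell = 6 * 3.552 * 6 * 2.541 = 324.92 Wh
Step 2: t = E_pack / P = 324.92 / 1885.6 = 0.1723 hr

0.1723 hr


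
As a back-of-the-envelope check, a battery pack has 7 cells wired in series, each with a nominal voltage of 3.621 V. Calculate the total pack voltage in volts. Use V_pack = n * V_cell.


V_pack = n * V_cell = 7 * 3.621 = 25.347 V

25.347 V


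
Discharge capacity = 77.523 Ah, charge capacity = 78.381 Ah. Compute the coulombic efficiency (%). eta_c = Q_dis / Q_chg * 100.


eta_c = Q_dis / Q_chg * 100 = 77.523 / 78.381 * 100 = 98.91%

98.91%


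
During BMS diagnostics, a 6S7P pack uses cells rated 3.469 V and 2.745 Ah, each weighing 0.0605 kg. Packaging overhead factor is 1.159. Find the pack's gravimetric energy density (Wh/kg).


Step 1: V_pack = 6 * 3.469 = 20.814 V
Step 2: C_pack = 7 * 2.745 = 19.215 Ah
Step 3: E_pack = V_pack * C_pack = 20.814 * 19.215 = 399.94 Wh
Step 4: m_pack = 6 * 7 * 0.0605 * 1.159 = 2.945 kg
Step 5: ED = E_pack / m_pack = 399.94 / 2.945 = 135.8 Wh/kg

135.8 Wh/kg


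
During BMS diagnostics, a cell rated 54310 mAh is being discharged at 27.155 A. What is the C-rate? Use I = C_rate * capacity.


Convert: capacity = 54310 mAh = 54.31 Ah
C_rate = I / capacity = 27.155 / 54.31 = 0.5C

0.5C


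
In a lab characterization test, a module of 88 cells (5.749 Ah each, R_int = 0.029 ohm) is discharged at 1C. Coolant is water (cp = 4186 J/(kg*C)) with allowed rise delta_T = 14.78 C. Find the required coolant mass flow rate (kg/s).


Step 1: I = 1 * 5.749 = 5.749 A
Step 2: Q_cell = I^2 * R = 5.749^2 * 0.029 = 0.95848 W
Step 3: Q_total = 88 * 0.95848 = 84.346 W
Step 4: m_dot = Q_total / (cp * dT) = 84.346 / (4186 * 14.78) = 0.001363 kg/s

0.001363 kg/s


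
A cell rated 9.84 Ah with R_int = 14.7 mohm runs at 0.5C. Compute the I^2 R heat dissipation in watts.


Convert: R = 14.7 mohm = 0.0147 ohm
Step 1: I = C_rate * capacity = 0.5 * 9.84 = 4.92 A
Step 2: Q = I^2 * R = 4.92^2 * 0.0147 = 24.206 * 0.0147 = 0.3558 W

0.3558 W


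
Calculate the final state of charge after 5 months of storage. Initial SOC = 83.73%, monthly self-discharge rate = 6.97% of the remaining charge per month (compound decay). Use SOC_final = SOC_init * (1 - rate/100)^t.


Monthly retention factor = 1 - 6.97/100 = 0.9303
Over 5 months: factor^5 = 0.69681
SOC_final = 83.73 * 0.69681 = 58.34%

58.34%


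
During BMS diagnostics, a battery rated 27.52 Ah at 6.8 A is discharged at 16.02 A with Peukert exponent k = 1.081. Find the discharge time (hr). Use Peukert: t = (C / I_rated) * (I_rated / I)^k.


t_rated = C / I_rated = 27.52 / 6.8 = 4.0471 hr
(I_rated/I)^k = (0.42447)^1.081 = 0.39601
t = t_rated * (I_rated/I)^k = 4.0471 * 0.39601 = 1.603 hr

1.603 hr


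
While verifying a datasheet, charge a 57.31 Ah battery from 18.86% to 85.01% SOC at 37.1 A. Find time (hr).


delta_Ah = 57.31 * (85.01 - 18.86) / 100 = 37.911 Ah
t = delta_Ah / I = 37.911 / 37.1 = 1.022 hr

1.022 hr


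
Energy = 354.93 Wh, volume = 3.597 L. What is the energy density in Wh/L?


ED = E / V = 354.93 / 3.597 = 98.67 Wh/L

98.67 Wh/L


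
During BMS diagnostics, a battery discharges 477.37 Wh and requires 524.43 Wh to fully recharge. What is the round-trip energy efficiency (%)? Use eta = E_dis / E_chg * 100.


eta_e = E_dis / E_chg * 100 = 477.37 / 524.43 * 100 = 91.03%

91.03%


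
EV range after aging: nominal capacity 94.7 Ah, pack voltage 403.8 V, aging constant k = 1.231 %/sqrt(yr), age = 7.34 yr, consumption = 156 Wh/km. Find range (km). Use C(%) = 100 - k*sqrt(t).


Step 1: capacity retention = 100 - 1.231 * sqrt(7.34) = 100 - 1.231 * 2.7092 = 96.665%
Step 2: C_now = 94.7 * 96.665/100 = 91.542 Ah
Step 3: E_pack = V * C_now = 403.8 * 91.542 = 36965 Wh
Step 4: range = E_pack / consumption = 36965 / 156 = 237.0 km

237.0 km


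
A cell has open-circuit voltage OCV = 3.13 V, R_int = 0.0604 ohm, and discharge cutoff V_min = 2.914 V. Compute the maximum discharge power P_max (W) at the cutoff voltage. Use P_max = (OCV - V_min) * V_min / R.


P_max = (OCV - V_min) * V_min / R = (3.13 - 2.914) * 2.914 / 0.0604 = 0.216 * 2.914 / 0.0604 = 10.42 W

10.42 W


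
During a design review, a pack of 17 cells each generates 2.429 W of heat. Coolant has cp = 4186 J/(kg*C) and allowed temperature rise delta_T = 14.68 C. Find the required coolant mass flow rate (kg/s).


Step 1: Total heat Q = 17 * 2.429 W = 41.293 W
Step 2: denom = cp * dT = 4186 * 14.68 = 61450
Step 3: m_dot = 41.293 / 61450 = 6.720e-04 kg/s

6.720e-04 kg/s


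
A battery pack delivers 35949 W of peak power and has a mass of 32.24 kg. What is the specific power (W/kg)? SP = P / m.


SP = P / m = 35949 / 32.24 = 1115 W/kg

1115 W/kg


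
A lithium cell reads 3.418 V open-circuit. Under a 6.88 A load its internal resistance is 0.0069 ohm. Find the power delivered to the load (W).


Step 1: V_terminal = OCV - I*R = 3.418 - 6.88 * 0.0069 = 3.3705 V
Step 2: P_out = V_terminal * I = 3.3705 * 6.88 = 23.19 W

23.19 W


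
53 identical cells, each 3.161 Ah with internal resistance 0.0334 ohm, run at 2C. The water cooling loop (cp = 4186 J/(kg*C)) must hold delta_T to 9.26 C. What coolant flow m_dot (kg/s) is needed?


Step 1: I = 2 * 3.161 = 6.322 A
Step 2: Q_cell = I^2 * R = 6.322^2 * 0.0334 = 1.3349 W
Step 3: Q_total = 53 * 1.3349 = 70.75 W
Step 4: m_dot = Q_total / (cp * dT) = 70.75 / (4186 * 9.26) = 0.001825 kg/s

0.001825 kg/s


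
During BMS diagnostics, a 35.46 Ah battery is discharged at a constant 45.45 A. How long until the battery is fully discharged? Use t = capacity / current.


t = capacity / current = 35.46 / 45.45 = 0.7802 hr

0.7802 hr


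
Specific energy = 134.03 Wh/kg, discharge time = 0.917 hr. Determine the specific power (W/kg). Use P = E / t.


Specific power = 134.03 Wh/kg / 0.917 hr = 146.2 W/kg

146.2 W/kg


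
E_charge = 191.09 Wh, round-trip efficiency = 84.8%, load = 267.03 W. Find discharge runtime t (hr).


Step 1: E_discharge = eta/100 * E_charge = 84.8/100 * 191.09 = 162.04 Wh
Step 2: t = E_discharge / P = 162.04 / 267.03 = 0.6068 hr

0.6068 hr


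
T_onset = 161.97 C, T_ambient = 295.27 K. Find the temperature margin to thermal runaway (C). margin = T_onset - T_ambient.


Convert: T_ambient = 295.27 K = 22.12 C
margin = 161.97 - 22.12 = 139.85 C

139.85 C


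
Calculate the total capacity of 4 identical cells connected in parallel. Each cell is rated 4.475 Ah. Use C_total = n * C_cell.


C_total = 4 * 4.475 = 17.9 Ah

17.9 Ah


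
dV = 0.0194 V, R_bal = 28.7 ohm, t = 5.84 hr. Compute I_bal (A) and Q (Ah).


First, Ohm's law: I_bal = 0.0194 V / 28.7 ohm = 6.7596e-04 A
Then Q = I * t = 6.7596e-04 A * 5.84 hr = 0.003948 Ah

I=6.7596e-04 A, Q=0.003948 Ah


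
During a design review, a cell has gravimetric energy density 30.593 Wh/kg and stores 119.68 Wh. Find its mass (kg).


m = E / ED = 119.68 / 30.593 = 3.912 kg

3.912 kg


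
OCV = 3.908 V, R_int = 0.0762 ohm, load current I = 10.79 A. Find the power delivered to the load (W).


Step 1: V_terminal = OCV - I*R = 3.908 - 10.79 * 0.0762 = 3.0858 V
Step 2: P_out = V_terminal * I = 3.0858 * 10.79 = 33.30 W

33.30 W


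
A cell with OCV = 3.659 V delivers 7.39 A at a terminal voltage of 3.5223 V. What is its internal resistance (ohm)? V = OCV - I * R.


R = (OCV - V) / I = (3.659 - 3.5223) / 7.39 = 0.01850 ohm

0.01850 ohm


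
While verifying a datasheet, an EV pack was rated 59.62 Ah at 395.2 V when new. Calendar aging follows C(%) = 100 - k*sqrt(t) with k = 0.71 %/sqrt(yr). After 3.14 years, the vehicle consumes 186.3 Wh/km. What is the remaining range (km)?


Step 1: capacity retention = 100 - 0.71 * sqrt(3.14) = 100 - 0.71 * 1.772 = 98.742%
Step 2: C_now = 59.62 * 98.742/100 = 58.87 Ah
Step 3: E_pack = V * C_now = 395.2 * 58.87 = 23265 Wh
Step 4: range = E_pack / consumption = 23265 / 186.3 = 124.9 km

124.9 km
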